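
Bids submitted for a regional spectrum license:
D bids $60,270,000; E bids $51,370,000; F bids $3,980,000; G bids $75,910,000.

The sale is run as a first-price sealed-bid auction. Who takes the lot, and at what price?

G pays $75,910,000

First-price sealed-bid auction: the highest bidder wins and pays their own bid.
Bids ranked: 75,910,000 (G) > 60,270,000 (D) > 51,370,000 (E) > 3,980,000 (F)
G is highest → pays own bid, $75,910,000.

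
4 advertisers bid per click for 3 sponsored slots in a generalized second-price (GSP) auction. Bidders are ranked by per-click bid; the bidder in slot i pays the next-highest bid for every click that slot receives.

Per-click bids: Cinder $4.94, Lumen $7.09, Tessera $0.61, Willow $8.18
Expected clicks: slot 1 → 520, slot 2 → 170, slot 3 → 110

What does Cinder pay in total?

Cinder pays $67.10

Per-click bids in order: $8.18 (Willow) > $7.09 (Lumen) > $4.94 (Cinder) > $0.61 (Tessera)
Cinder holds slot 3 → pays next bid $0.61 × 110 clicks = $67.10.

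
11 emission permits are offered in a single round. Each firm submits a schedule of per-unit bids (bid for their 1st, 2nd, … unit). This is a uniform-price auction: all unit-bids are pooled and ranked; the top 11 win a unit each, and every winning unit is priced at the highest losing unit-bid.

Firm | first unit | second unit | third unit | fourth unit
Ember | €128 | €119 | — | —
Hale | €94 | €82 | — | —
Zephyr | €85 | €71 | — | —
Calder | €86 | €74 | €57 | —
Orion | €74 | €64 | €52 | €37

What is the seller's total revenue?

Merging the schedules and taking the best 11: 128 (Ember-1), 119 (Ember-2), 94 (Hale-1), 86 (Calder-1), 85 (Zephyr-1), 82 (Hale-2), 74 (Calder-2), 74 (Orion-1), 71 (Zephyr-2), 64 (Orion-2), 57 (Calder-3)
First bid not allocated: €52.
Allocation: Calder 3, Ember 2, Hale 2, Orion 2, Zephyr 2. Every unit priced at €52.
Revenue = 11 × 52 = €572.

Total revenue: €572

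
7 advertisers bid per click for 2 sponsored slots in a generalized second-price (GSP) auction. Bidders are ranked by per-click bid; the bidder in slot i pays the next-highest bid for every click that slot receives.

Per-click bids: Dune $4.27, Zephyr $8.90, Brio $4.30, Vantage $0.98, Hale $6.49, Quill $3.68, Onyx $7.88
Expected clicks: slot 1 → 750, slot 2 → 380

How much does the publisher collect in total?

Total revenue: $8376.20

Sorting advertisers: $8.90 (Zephyr) > $7.88 (Onyx) > $6.49 (Hale) > …
Slot 1: Zephyr pays $7.88 × 750 = $5910.00
Slot 2: Onyx pays $6.49 × 380 = $2466.20
Total = $8376.20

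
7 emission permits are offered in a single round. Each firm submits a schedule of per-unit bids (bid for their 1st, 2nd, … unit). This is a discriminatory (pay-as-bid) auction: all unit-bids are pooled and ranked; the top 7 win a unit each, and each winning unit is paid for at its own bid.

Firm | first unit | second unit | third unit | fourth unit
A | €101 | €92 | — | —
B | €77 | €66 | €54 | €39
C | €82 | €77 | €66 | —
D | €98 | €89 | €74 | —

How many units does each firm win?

A 2, B 1, C 2, D 2

Merging the schedules and taking the best 7: 101 (A-1), 98 (D-1), 92 (A-2), 89 (D-2), 82 (C-1), 77 (B-1), 77 (C-2)
Next rejected bid: €74 (not a price — pay-as-bid).
Allocation: A 2, B 1, C 2, D 2.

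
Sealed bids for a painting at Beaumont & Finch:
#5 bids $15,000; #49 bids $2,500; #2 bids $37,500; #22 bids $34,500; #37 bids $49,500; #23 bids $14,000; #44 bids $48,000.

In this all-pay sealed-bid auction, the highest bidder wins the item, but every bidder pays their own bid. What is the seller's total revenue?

Total revenue: $201,000

All-pay sealed-bid auction: the highest bidder wins the item, but every bidder pays their own bid.
Sorting bids: 49,500 (#37) > 48,000 (#44) > 37,500 (#2) > 34,500 (#22) > 15,000 (#5) > 14,000 (#23) > …
Every bidder forfeits their bid regardless of winning.
Revenue = 15,000 + 2,500 + 37,500 + 34,500 + 49,500 + 14,000 + 48,000 = $201,000.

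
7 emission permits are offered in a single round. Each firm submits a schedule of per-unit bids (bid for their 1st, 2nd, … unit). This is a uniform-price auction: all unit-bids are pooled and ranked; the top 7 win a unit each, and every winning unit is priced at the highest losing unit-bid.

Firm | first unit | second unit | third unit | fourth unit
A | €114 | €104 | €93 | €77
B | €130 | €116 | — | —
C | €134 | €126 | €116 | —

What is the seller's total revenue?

Total revenue: €651

Merging the schedules and taking the best 7: 134 (C-1), 130 (B-1), 126 (C-2), 116 (B-2), 116 (C-3), 114 (A-1), 104 (A-2)
First bid not allocated: €93.
Allocation: A 2, B 2, C 3. Every unit priced at €93.
Revenue = 7 × 93 = €651.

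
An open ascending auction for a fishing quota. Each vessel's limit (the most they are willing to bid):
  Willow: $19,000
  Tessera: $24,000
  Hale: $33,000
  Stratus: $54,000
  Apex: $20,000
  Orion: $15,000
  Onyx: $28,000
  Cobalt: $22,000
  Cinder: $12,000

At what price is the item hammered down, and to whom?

Limits ranked: 54,000 (Stratus) > 33,000 (Hale) > 28,000 (Onyx) > 24,000 (Tessera) > 22,000 (Cobalt) > 20,000 (Apex) > …
Bidding ends when Hale exits at $33,000; Stratus takes it.

Stratus wins at $33,000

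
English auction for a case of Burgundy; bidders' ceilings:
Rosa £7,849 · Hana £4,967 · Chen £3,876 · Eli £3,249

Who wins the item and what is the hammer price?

Rosa wins at £4,967

Rule: the price rises until one bidder remains; the winner pays the price at which the last rival dropped out.
Limits in order: 7,849 (Rosa) > 4,967 (Hana) > 3,876 (Chen) > 3,249 (Eli)
Bidding ends when Hana exits at £4,967; Rosa takes it.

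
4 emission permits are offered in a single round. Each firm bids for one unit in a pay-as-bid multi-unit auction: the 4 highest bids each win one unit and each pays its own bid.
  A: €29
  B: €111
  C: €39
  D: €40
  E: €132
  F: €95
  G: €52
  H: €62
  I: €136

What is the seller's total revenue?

Total revenue: €474

Bids ranked high→low: 136 (I), 132 (E), 111 (B), 95 (F), 62 (H), 52 (G), …
Winners (4 units): I, E, B, F.
Total revenue = 136 + 132 + 111 + 95 = €474.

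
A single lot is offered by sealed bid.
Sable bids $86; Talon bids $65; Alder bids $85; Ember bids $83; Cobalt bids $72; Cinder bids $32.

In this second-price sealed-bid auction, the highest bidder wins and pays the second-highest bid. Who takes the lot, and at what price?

Bids in order: 86 (Sable) > 85 (Alder) > 83 (Ember) > 72 (Cobalt) > 65 (Talon) > 32 (Cinder)
Second-price: Sable pays Alder's bid of $85.

Sable pays $85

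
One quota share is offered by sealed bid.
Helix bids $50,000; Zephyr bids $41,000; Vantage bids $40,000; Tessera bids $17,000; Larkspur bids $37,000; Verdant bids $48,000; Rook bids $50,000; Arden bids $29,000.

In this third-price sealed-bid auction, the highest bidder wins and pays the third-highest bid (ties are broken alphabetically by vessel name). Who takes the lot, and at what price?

Helix pays $48,000

Rule: the highest bidder wins and pays the third-highest bid.
Bids in order: 50,000 (Helix) > 50,000 (Rook) > 48,000 (Verdant) > 41,000 (Zephyr) > 40,000 (Vantage) > 37,000 (Larkspur) > …
Tie at $50,000 → Helix wins by tie-break.
Helix is highest; pays the third-highest bid, $48,000.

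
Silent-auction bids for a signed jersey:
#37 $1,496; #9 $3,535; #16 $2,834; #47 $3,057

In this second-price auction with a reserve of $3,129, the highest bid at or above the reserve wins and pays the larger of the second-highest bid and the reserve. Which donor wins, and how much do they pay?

Second-price auction with a reserve of $3,129: the highest bid at or above the reserve wins and pays the larger of the second-highest bid and the reserve.
Bids in order: 3,535 (#9) > 3,057 (#47) > 2,834 (#16) > 1,496 (#37)
Highest eligible bid: #9 at $3,535.
Second-highest bid $3,057 is below the reserve $3,129, so the reserve binds → payment $3,129.

#9 pays $3,129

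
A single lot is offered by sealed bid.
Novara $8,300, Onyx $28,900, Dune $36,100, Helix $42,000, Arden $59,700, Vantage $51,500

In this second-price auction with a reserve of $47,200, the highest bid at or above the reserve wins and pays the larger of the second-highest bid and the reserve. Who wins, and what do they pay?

Bids ranked: 59,700 (Arden) > 51,500 (Vantage) > 42,000 (Helix) > 36,100 (Dune) > 28,900 (Onyx) > 8,300 (Novara)
Arden has the top bid at or above the reserve ($59,700).
Second-highest bid $51,500 exceeds the reserve $47,200 → payment $51,500.

Arden pays $51,500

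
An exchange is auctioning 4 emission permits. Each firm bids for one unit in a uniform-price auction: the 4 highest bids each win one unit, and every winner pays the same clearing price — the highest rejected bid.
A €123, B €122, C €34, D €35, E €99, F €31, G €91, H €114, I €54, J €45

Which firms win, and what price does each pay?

A, B, H, E; each pays €91

Sorting: 123 (A), 122 (B), 114 (H), 99 (E), 91 (G), 54 (I), …
Top 4: A, B, H, E.
First losing bid is G's €91, which sets the uniform price.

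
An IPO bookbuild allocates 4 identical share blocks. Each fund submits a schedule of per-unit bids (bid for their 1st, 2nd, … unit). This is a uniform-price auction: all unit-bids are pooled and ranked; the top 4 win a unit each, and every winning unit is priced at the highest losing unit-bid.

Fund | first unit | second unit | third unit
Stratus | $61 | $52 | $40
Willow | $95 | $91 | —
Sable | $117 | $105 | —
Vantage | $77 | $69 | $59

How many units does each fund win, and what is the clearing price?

Sable 2, Willow 2; clearing price $77

Pooled unit-bids ranked (top 4): 117 (Sable-1), 105 (Sable-2), 95 (Willow-1), 91 (Willow-2)
The (k+1)-th unit-bid is $77.
Allocation: Sable 2, Willow 2.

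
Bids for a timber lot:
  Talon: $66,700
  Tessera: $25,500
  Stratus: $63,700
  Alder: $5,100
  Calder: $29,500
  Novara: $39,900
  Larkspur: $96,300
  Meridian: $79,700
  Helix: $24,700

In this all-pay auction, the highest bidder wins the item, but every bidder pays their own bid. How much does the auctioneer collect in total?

Rule: the highest bidder wins the item, but every bidder pays their own bid.
Sorting bids: 96,300 (Larkspur) > 79,700 (Meridian) > 66,700 (Talon) > 63,700 (Stratus) > 39,900 (Novara) > 29,500 (Calder) > …
Larkspur wins with the top bid; all bids are sunk regardless.
Every bidder forfeits their bid regardless of winning.
Revenue = 66,700 + 25,500 + 63,700 + 5,100 + 29,500 + 39,900 + 96,300 + 79,700 + 24,700 = $431,100.

Total revenue: $431,100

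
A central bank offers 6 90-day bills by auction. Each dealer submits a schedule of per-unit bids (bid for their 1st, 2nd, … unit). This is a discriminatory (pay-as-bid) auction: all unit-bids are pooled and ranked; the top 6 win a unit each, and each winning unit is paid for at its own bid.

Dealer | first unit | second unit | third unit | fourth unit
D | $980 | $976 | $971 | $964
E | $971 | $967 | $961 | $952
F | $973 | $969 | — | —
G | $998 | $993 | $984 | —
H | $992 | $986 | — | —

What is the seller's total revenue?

Total revenue: $5,933

Merging the schedules and taking the best 6: 998 (G-1), 993 (G-2), 992 (H-1), 986 (H-2), 984 (G-3), 980 (D-1)
Next rejected bid: $976 (not a price — pay-as-bid).
Each winning unit pays its own bid.
Revenue = 998 + 993 + 992 + 986 + 984 + 980 = $5,933.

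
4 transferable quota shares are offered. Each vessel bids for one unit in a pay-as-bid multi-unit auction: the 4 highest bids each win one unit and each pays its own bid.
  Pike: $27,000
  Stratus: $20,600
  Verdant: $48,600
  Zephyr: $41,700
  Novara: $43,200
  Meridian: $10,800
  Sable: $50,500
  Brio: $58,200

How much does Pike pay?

Bids ranked high→low: 58,200 (Brio), 50,500 (Sable), 48,600 (Verdant), 43,200 (Novara), 41,700 (Zephyr), 27,000 (Pike), …
Top 4: Brio, Sable, Verdant, Novara.
Pike does not win → $0.

Pike pays $0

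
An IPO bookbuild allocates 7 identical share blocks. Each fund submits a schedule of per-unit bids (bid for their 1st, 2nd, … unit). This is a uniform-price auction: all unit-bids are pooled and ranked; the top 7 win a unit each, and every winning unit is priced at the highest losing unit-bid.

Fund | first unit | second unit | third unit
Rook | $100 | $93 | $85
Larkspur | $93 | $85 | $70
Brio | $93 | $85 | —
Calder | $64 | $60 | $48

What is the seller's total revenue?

Total revenue: $490

All unit-bids, highest first — top 7: 100 (Rook-1), 93 (Rook-2), 93 (Larkspur-1), 93 (Brio-1), 85 (Rook-3), 85 (Larkspur-2), 85 (Brio-2)
First bid not allocated: $70.
Allocation: Brio 2, Larkspur 2, Rook 3. Every unit priced at $70.
Revenue = 7 × 70 = $490.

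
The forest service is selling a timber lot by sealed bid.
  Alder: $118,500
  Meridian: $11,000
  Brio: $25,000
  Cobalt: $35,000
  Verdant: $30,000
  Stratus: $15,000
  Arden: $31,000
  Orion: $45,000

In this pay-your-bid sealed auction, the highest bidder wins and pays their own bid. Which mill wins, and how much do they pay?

Bids ranked: 118,500 (Alder) > 45,000 (Orion) > 35,000 (Cobalt) > 31,000 (Arden) > 30,000 (Verdant) > 25,000 (Brio) > …
Alder has the highest bid and pays exactly that: $118,500.

Alder pays $118,500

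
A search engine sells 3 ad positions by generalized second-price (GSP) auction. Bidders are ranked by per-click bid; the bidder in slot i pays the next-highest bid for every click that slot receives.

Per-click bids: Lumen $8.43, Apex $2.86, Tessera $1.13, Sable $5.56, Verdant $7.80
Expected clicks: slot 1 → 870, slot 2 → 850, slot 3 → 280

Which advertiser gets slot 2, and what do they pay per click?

Verdant; $5.56 per click

Per-click bids in order: $8.43 (Lumen) > $7.80 (Verdant) > $5.56 (Sable) > $2.86 (Apex) > …
Slot 2 goes to the second-ranked bidder, Verdant, who pays the next bid down: $5.56/click.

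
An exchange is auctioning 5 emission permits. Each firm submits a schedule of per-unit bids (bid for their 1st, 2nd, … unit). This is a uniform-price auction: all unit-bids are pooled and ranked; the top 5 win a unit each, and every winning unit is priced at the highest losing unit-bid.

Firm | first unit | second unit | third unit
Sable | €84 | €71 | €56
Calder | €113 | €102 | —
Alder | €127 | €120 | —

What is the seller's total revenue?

Total revenue: €355

All unit-bids, highest first — top 5: 127 (Alder-1), 120 (Alder-2), 113 (Calder-1), 102 (Calder-2), 84 (Sable-1)
The (k+1)-th unit-bid is €71.
Allocation: Alder 2, Calder 2, Sable 1. Every unit priced at €71.
Revenue = 5 × 71 = €355.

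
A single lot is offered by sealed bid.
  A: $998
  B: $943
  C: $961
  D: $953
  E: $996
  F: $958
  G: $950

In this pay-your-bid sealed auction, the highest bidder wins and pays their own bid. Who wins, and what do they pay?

A pays $998

Bids ranked: 998 (A) > 996 (E) > 961 (C) > 958 (F) > 953 (D) > 950 (G) > …
A is highest → pays own bid, $998.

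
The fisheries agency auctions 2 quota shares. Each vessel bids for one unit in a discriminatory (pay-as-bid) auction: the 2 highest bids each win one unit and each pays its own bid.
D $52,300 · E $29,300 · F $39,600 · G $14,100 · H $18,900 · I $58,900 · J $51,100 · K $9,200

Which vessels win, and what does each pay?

I $58,900, D $52,300

Sorting: 58,900 (I), 52,300 (D), 51,100 (J), 39,600 (F), …
Winners (2 units): I, D.
Each winner pays its own bid: I $58,900, D $52,300.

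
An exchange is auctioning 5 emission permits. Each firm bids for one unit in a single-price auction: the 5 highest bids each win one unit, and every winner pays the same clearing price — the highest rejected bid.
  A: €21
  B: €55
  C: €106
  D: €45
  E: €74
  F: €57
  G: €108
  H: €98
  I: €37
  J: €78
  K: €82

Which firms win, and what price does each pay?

Sorting: 108 (G), 106 (C), 98 (H), 82 (K), 78 (J), 74 (E), 57 (F), …
Winners (5 units): G, C, H, K, J.
First losing bid is E's €74, which sets the uniform price.

G, C, H, K, J; each pays €74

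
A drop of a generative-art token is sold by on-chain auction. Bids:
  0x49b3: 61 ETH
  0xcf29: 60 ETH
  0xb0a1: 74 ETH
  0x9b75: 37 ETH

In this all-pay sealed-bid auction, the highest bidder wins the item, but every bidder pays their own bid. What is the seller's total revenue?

Bids in order: 74 (0xb0a1) > 61 (0x49b3) > 60 (0xcf29) > 37 (0x9b75)
0xb0a1 wins with the top bid; all bids are sunk regardless.
Every bidder forfeits their bid regardless of winning.
Revenue = 61 + 60 + 74 + 37 = 232 ETH.

Total revenue: 232 ETH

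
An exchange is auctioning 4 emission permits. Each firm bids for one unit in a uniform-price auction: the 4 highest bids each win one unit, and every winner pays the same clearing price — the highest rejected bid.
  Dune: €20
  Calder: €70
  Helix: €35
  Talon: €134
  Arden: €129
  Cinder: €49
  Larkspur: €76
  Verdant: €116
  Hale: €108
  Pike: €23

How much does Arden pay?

Arden pays €76

Ordering the bids: 134 (Talon), 129 (Arden), 116 (Verdant), 108 (Hale), 76 (Larkspur), 70 (Calder), …
Winners (4 units): Talon, Arden, Verdant, Hale.
First losing bid is Larkspur's €76, which sets the uniform price.
Arden wins → pays €76.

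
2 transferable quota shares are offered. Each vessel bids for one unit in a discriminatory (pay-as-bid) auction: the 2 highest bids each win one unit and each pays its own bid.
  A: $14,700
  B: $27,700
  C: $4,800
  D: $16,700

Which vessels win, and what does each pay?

B $27,700, D $16,700

Sorting: 27,700 (B), 16,700 (D), 14,700 (A), 4,800 (C)
Top 2: B, D.
Each winner pays its own bid: B $27,700, D $16,700.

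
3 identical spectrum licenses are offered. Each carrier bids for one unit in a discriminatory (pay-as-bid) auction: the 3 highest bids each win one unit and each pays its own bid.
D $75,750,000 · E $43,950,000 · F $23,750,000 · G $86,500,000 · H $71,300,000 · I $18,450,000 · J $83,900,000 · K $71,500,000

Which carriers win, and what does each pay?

G $86,500,000, J $83,900,000, D $75,750,000

Sorting: 86,500,000 (G), 83,900,000 (J), 75,750,000 (D), 71,500,000 (K), 71,300,000 (H), …
Top 3: G, J, D.
Each winner pays its own bid: G $86,500,000, J $83,900,000, D $75,750,000.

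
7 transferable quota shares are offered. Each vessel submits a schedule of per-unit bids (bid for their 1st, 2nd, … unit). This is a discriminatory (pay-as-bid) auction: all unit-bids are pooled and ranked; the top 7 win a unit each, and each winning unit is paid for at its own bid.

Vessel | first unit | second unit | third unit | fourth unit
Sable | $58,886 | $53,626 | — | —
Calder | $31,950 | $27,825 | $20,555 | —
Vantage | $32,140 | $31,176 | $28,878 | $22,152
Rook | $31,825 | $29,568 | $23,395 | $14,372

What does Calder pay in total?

Calder pays $31,950

Merging the schedules and taking the best 7: 58,886 (Sable-1), 53,626 (Sable-2), 32,140 (Vantage-1), 31,950 (Calder-1), 31,825 (Rook-1), 31,176 (Vantage-2), 29,568 (Rook-2)
Next rejected bid: $28,878 (not a price — pay-as-bid).
Calder's winning unit-bids: 31,950 = $31,950.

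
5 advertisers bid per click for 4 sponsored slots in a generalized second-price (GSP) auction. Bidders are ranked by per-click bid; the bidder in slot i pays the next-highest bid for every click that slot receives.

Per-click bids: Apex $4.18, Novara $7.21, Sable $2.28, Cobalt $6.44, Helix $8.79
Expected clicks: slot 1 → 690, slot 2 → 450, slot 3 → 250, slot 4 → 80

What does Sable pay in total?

Per-click bids in order: $8.79 (Helix) > $7.21 (Novara) > $6.44 (Cobalt) > $4.18 (Apex) > $2.28 (Sable)
Sable ranks below slot 4 → no slot, pays nothing.

Sable pays $0.00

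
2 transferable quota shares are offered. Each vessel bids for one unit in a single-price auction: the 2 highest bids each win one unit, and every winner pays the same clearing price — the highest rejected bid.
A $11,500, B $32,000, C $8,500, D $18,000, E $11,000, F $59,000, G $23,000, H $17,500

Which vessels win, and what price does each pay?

F, B; each pays $23,000

Ordering the bids: 59,000 (F), 32,000 (B), 23,000 (G), 18,000 (D), …
Winners (2 units): F, B.
First losing bid is G's $23,000, which sets the uniform price.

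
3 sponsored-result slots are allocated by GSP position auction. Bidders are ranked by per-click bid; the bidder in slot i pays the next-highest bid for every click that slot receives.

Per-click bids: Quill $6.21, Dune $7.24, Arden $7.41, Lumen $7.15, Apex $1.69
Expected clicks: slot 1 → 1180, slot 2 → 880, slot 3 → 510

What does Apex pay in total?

Per-click bids in order: $7.41 (Arden) > $7.24 (Dune) > $7.15 (Lumen) > $6.21 (Quill) > …
Apex ranks below slot 3 → no slot, pays nothing.

Apex pays $0.00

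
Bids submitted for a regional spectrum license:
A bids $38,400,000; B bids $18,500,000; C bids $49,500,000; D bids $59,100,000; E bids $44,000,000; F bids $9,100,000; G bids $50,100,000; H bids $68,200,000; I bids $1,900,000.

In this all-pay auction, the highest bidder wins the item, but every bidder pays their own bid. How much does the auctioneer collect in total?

All-pay auction: the highest bidder wins the item, but every bidder pays their own bid.
Sorting bids: 68,200,000 (H) > 59,100,000 (D) > 50,100,000 (G) > 49,500,000 (C) > 44,000,000 (E) > 38,400,000 (A) > …
H wins with the top bid; all bids are sunk regardless.
Every bidder forfeits their bid regardless of winning.
Revenue = 38,400,000 + 18,500,000 + 49,500,000 + 59,100,000 + 44,000,000 + 9,100,000 + 50,100,000 + 68,200,000 + 1,900,000 = $338,800,000.

Total revenue: $338,800,000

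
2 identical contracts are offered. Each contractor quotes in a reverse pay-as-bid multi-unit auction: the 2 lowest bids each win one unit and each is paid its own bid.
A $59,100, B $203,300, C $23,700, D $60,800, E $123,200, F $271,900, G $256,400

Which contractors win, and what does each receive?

Bids ranked low→high: 23,700 (C), 59,100 (A), 60,800 (D), 123,200 (E), …
The 2 lowest are C, A.
Each winner is paid its own bid: C $23,700, A $59,100.

C $23,700, A $59,100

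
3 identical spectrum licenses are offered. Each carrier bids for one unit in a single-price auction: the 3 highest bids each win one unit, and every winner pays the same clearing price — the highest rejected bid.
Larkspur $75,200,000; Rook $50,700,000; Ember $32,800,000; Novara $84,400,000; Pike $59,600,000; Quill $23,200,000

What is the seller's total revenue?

Sorting: 84,400,000 (Novara), 75,200,000 (Larkspur), 59,600,000 (Pike), 50,700,000 (Rook), 32,800,000 (Ember), …
The 3 highest are Novara, Larkspur, Pike.
Highest unsuccessful bid: $50,700,000 → clearing price.
Total revenue = 3 × $50,700,000 = $152,100,000.

Total revenue: $152,100,000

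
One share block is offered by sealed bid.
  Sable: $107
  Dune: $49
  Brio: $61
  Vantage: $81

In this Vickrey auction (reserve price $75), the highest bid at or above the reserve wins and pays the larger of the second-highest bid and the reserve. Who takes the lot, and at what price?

Sorting bids: 107 (Sable) > 81 (Vantage) > 61 (Brio) > 49 (Dune)
Highest eligible bid: Sable at $107.
Second-highest bid $81 exceeds the reserve $75 → payment $81.

Sable pays $81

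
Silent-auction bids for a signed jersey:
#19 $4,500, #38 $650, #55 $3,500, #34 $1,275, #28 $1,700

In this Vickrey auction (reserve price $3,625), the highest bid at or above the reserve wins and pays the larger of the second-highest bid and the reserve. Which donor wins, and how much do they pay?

Sorting bids: 4,500 (#19) > 3,500 (#55) > 1,700 (#28) > 1,275 (#34) > 650 (#38)
Highest eligible bid: #19 at $4,500.
Second-highest bid $3,500 is below the reserve $3,625, so the reserve binds → payment $3,625.

#19 pays $3,625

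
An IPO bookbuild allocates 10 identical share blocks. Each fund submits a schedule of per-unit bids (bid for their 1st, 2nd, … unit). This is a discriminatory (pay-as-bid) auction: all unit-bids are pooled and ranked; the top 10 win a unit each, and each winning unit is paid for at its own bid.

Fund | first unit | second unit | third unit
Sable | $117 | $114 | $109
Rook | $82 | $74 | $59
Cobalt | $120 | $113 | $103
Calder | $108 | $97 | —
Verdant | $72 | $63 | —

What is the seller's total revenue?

Merging the schedules and taking the best 10: 120 (Cobalt-1), 117 (Sable-1), 114 (Sable-2), 113 (Cobalt-2), 109 (Sable-3), 108 (Calder-1), 103 (Cobalt-3), 97 (Calder-2), 82 (Rook-1), 74 (Rook-2)
Next rejected bid: $72 (not a price — pay-as-bid).
Each winning unit pays its own bid.
Revenue = 120 + 117 + 114 + 113 + 109 + 108 + 103 + 97 + 82 + 74 = $1,037.

Total revenue: $1,037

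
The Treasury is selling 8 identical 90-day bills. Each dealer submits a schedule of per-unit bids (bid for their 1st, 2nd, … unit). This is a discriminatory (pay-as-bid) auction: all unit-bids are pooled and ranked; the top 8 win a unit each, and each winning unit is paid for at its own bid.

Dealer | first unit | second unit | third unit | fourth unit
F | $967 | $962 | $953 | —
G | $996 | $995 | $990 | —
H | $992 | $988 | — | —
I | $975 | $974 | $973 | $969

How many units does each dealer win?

Pooled unit-bids ranked (top 8): 996 (G-1), 995 (G-2), 992 (H-1), 990 (G-3), 988 (H-2), 975 (I-1), 974 (I-2), 973 (I-3)
Next rejected bid: $969 (not a price — pay-as-bid).
Allocation: G 3, H 2, I 3.

G 3, H 2, I 3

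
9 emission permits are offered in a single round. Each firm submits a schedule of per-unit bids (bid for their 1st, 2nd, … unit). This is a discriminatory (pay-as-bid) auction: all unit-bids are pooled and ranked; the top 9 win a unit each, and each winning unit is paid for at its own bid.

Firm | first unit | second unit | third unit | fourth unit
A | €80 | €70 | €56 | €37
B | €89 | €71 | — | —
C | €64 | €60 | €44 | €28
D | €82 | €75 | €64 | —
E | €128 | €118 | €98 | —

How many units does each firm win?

Pooled unit-bids ranked (top 9): 128 (E-1), 118 (E-2), 98 (E-3), 89 (B-1), 82 (D-1), 80 (A-1), 75 (D-2), 71 (B-2), 70 (A-2)
Next rejected bid: €64 (not a price — pay-as-bid).
Allocation: A 2, B 2, D 2, E 3.

A 2, B 2, D 2, E 3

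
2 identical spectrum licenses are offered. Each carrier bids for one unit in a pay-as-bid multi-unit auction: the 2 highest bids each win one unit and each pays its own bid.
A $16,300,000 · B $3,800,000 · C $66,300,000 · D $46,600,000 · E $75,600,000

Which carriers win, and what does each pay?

E $75,600,000, C $66,300,000

Bids ranked high→low: 75,600,000 (E), 66,300,000 (C), 46,600,000 (D), 16,300,000 (A), …
Top 2: E, C.
Each winner pays its own bid: E $75,600,000, C $66,300,000.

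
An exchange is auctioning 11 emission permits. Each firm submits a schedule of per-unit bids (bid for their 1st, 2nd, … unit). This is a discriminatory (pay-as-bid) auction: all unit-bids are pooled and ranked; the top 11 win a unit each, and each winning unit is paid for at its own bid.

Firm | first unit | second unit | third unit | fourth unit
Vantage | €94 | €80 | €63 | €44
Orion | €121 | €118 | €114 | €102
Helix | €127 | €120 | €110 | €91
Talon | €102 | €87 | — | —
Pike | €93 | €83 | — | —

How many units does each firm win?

Helix 4, Orion 4, Pike 1, Talon 1, Vantage 1

All unit-bids, highest first — top 11: 127 (Helix-1), 121 (Orion-1), 120 (Helix-2), 118 (Orion-2), 114 (Orion-3), 110 (Helix-3), 102 (Orion-4), 102 (Talon-1), 94 (Vantage-1), 93 (Pike-1), 91 (Helix-4)
Next rejected bid: €87 (not a price — pay-as-bid).
Allocation: Helix 4, Orion 4, Pike 1, Talon 1, Vantage 1.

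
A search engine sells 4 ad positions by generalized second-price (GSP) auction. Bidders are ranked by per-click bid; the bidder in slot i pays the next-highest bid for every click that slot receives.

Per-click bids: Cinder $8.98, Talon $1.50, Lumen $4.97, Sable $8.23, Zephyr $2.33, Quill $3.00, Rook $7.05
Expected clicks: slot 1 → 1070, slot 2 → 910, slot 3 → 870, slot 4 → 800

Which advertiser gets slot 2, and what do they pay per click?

Sable; $7.05 per click

Sorting advertisers: $8.98 (Cinder) > $8.23 (Sable) > $7.05 (Rook) > $4.97 (Lumen) > $3.00 (Quill) > …
Slot 2 goes to the second-ranked bidder, Sable, who pays the next bid down: $7.05/click.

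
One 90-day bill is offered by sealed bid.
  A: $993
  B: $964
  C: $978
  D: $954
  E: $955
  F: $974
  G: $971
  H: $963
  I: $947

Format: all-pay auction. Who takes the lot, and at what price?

Sorting bids: 993 (A) > 978 (C) > 974 (F) > 971 (G) > 964 (B) > 963 (H) > …
A wins with the top bid; all bids are sunk regardless.

A pays $993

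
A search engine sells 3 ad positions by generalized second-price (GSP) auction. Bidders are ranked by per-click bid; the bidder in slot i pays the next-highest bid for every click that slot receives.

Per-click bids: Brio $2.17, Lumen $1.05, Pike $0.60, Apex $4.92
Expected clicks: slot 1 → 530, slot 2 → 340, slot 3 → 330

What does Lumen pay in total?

Sorting advertisers: $4.92 (Apex) > $2.17 (Brio) > $1.05 (Lumen) > $0.60 (Pike)
Lumen holds slot 3 → pays next bid $0.60 × 330 clicks = $198.00.

Lumen pays $198.00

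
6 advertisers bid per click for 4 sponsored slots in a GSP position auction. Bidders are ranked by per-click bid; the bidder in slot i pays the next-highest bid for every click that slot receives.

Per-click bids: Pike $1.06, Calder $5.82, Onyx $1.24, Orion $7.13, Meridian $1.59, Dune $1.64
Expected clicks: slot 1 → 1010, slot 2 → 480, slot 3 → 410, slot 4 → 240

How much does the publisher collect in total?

Total revenue: $7614.90

Per-click bids in order: $7.13 (Orion) > $5.82 (Calder) > $1.64 (Dune) > $1.59 (Meridian) > $1.24 (Onyx) > …
Slot 1: Orion pays $5.82 × 1010 = $5878.20
Slot 2: Calder pays $1.64 × 480 = $787.20
Slot 3: Dune pays $1.59 × 410 = $651.90
Slot 4: Meridian pays $1.24 × 240 = $297.60
Total = $7614.90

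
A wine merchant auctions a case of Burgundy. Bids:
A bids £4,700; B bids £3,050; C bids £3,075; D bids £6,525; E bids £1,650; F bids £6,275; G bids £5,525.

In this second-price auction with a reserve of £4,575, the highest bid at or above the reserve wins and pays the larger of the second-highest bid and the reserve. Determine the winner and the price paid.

D pays £6,275

Bids ranked: 6,525 (D) > 6,275 (F) > 5,525 (G) > 4,700 (A) > 3,075 (C) > 3,050 (B) > …
D has the top bid at or above the reserve (£6,525).
max(second-highest £6,275, reserve £4,575) = £6,275; the reserve does not bind.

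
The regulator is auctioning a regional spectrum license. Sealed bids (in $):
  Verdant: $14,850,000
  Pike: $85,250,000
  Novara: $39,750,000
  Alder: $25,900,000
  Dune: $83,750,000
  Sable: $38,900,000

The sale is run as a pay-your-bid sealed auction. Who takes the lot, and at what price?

Pike pays $85,250,000

Pay-your-bid sealed auction: the highest bidder wins and pays their own bid.
Sorting bids: 85,250,000 (Pike) > 83,750,000 (Dune) > 39,750,000 (Novara) > 38,900,000 (Sable) > 25,900,000 (Alder) > 14,850,000 (Verdant)
First-price: Pike pays what they bid, $85,250,000.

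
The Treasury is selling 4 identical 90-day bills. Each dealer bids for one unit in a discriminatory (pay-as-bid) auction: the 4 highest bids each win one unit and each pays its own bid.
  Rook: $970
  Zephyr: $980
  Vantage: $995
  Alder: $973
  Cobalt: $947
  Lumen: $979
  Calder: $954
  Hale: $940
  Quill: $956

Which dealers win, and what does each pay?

Vantage $995, Zephyr $980, Lumen $979, Alder $973

Ordering the bids: 995 (Vantage), 980 (Zephyr), 979 (Lumen), 973 (Alder), 970 (Rook), 956 (Quill), …
The 4 highest are Vantage, Zephyr, Lumen, Alder.
Each winner pays its own bid: Vantage $995, Zephyr $980, Lumen $979, Alder $973.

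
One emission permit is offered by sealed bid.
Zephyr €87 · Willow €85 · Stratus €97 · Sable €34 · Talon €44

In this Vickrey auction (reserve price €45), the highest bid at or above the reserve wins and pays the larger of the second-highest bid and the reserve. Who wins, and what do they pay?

Stratus pays €87

Bids ranked: 97 (Stratus) > 87 (Zephyr) > 85 (Willow) > 44 (Talon) > 34 (Sable)
Highest eligible bid: Stratus at €97.
max(second-highest €87, reserve €45) = €87; the reserve does not bind.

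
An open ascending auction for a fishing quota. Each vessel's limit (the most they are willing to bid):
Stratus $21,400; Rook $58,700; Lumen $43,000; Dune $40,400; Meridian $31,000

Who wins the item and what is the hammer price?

Limits ranked: 58,700 (Rook) > 43,000 (Lumen) > 40,400 (Dune) > 31,000 (Meridian) > 21,400 (Stratus)
Bidding ends when Lumen exits at $43,000; Rook takes it.

Rook wins at $43,000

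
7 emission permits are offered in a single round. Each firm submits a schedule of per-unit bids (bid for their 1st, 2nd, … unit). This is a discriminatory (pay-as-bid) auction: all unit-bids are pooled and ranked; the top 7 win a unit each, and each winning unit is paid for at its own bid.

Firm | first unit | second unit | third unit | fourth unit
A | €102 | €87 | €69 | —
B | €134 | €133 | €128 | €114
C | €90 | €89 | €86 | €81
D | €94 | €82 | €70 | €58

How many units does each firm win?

A 1, B 4, C 1, D 1

Pooled unit-bids ranked (top 7): 134 (B-1), 133 (B-2), 128 (B-3), 114 (B-4), 102 (A-1), 94 (D-1), 90 (C-1)
Next rejected bid: €89 (not a price — pay-as-bid).
Allocation: A 1, B 4, C 1, D 1.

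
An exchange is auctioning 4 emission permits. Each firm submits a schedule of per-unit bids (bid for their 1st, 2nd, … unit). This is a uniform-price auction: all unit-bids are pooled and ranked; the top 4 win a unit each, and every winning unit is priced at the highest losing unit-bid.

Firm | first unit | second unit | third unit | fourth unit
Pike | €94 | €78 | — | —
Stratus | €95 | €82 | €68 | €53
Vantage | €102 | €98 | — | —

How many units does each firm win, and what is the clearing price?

All unit-bids, highest first — top 4: 102 (Vantage-1), 98 (Vantage-2), 95 (Stratus-1), 94 (Pike-1)
The (k+1)-th unit-bid is €82.
Allocation: Pike 1, Stratus 1, Vantage 2.

Pike 1, Stratus 1, Vantage 2; clearing price €82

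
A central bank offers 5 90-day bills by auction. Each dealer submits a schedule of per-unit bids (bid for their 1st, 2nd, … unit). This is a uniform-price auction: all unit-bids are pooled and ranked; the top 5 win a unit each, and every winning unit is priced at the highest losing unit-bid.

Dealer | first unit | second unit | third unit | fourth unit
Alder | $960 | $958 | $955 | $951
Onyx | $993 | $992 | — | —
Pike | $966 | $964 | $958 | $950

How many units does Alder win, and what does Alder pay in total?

Alder: 1 unit, pays $958

Merging the schedules and taking the best 5: 993 (Onyx-1), 992 (Onyx-2), 966 (Pike-1), 964 (Pike-2), 960 (Alder-1)
Highest rejected unit-bid = $958.
Alder wins 1 unit(s) at $958 each.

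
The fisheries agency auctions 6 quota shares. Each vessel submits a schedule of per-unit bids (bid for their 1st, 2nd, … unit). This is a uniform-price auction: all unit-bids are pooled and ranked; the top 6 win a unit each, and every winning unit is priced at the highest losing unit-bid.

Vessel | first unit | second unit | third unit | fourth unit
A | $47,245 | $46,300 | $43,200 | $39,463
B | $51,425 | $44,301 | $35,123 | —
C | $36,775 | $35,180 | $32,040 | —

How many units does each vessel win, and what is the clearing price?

All unit-bids, highest first — top 6: 51,425 (B-1), 47,245 (A-1), 46,300 (A-2), 44,301 (B-2), 43,200 (A-3), 39,463 (A-4)
The (k+1)-th unit-bid is $36,775.
Allocation: A 4, B 2.

A 4, B 2; clearing price $36,775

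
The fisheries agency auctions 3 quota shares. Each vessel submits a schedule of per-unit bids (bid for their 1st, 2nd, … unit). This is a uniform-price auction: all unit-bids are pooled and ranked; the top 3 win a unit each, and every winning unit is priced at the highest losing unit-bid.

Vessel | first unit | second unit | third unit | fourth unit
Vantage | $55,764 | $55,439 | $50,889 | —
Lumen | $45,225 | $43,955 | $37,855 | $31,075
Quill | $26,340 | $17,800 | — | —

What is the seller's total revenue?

All unit-bids, highest first — top 3: 55,764 (Vantage-1), 55,439 (Vantage-2), 50,889 (Vantage-3)
First bid not allocated: $45,225.
Allocation: Vantage 3. Every unit priced at $45,225.
Revenue = 3 × 45,225 = $135,675.

Total revenue: $135,675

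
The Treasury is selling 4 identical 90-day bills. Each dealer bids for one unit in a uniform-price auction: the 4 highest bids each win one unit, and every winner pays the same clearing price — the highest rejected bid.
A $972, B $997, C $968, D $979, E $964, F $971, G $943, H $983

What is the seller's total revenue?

Sorting: 997 (B), 983 (H), 979 (D), 972 (A), 971 (F), 968 (C), …
Winners (4 units): B, H, D, A.
First losing bid is F's $971, which sets the uniform price.
Total revenue = 4 × $971 = $3,884.

Total revenue: $3,884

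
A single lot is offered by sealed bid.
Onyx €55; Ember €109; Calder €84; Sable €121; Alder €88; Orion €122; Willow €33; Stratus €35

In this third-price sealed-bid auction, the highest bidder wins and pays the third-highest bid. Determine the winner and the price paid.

Bids ranked: 122 (Orion) > 121 (Sable) > 109 (Ember) > 88 (Alder) > 84 (Calder) > 55 (Onyx) > …
Orion is highest; pays the third-highest bid, €109.

Orion pays €109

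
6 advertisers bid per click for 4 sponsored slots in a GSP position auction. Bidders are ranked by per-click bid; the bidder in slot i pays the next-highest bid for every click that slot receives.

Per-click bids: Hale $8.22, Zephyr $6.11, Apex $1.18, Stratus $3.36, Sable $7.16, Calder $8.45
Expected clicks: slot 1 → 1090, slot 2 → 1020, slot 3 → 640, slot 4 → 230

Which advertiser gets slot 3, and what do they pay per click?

Per-click bids in order: $8.45 (Calder) > $8.22 (Hale) > $7.16 (Sable) > $6.11 (Zephyr) > $3.36 (Stratus) > …
Slot 3 goes to the third-ranked bidder, Sable, who pays the next bid down: $6.11/click.

Sable; $6.11 per click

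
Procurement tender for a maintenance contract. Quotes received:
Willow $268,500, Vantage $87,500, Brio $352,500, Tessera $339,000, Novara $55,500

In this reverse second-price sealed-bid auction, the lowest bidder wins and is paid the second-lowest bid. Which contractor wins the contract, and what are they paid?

Novara is paid $87,500

Bids in order: 55,500 (Novara) < 87,500 (Vantage) < 268,500 (Willow) < 339,000 (Tessera) < 352,500 (Brio)
Novara wins with the lowest bid; price is set by the runner-up at $87,500.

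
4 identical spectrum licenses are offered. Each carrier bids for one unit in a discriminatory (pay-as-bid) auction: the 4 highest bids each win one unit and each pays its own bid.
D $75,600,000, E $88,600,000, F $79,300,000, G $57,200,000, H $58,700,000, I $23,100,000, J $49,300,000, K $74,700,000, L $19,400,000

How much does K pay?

Sorting: 88,600,000 (E), 79,300,000 (F), 75,600,000 (D), 74,700,000 (K), 58,700,000 (H), 57,200,000 (G), …
The 4 highest are E, F, D, K.
K wins → own bid $74,700,000.

K pays $74,700,000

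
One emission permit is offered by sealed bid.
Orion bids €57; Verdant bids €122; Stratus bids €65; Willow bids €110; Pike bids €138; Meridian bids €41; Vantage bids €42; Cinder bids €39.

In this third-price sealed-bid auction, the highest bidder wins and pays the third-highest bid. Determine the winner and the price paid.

Sorting bids: 138 (Pike) > 122 (Verdant) > 110 (Willow) > 65 (Stratus) > 57 (Orion) > 42 (Vantage) > …
Pike is highest; pays the third-highest bid, €110.

Pike pays €110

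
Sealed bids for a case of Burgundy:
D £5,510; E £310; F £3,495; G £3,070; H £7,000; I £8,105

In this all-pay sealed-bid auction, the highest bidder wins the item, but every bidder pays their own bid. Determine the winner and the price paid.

I pays £8,105

Bids ranked: 8,105 (I) > 7,000 (H) > 5,510 (D) > 3,495 (F) > 3,070 (G) > 310 (E)
I is highest and takes the item; every bidder forfeits their bid.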